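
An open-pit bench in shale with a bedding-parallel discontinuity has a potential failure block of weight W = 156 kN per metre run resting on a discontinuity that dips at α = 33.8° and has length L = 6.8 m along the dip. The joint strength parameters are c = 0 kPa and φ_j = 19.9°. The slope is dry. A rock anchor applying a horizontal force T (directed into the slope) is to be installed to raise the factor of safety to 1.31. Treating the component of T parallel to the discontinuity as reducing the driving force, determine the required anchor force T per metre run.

Resolving forces along and normal to the sliding plane, with the horizontal anchor force T adding T·sinα to the effective normal force and T·cosα acting up the plane against the driving force:
FS = [cL + (W cosα + T sinα) tanφ_j] / [W sinα − T cosα]
Without the anchor: N' = 129.6 kN/m, driving T_d = 86.8 kN/m, resisting R = 0·6.8 + 129.6·tan19.9° = 46.9 kN/m, FS = 0.54.
Setting FS = 1.31 and solving for T:
1.31·(86.8 − T cos33.8°) = 46.9 + T sin33.8°·tan19.9°
T·(sin33.8°·tan19.9° + 1.31·cos33.8°) = 1.31·86.8 − 46.9
T·(0.5563·0.3620 + 1.31·0.8310) = 113.7 − 46.9 = 66.8
T·1.2900 = 66.8
T = 51.8 kN/m

T = 52 kN/m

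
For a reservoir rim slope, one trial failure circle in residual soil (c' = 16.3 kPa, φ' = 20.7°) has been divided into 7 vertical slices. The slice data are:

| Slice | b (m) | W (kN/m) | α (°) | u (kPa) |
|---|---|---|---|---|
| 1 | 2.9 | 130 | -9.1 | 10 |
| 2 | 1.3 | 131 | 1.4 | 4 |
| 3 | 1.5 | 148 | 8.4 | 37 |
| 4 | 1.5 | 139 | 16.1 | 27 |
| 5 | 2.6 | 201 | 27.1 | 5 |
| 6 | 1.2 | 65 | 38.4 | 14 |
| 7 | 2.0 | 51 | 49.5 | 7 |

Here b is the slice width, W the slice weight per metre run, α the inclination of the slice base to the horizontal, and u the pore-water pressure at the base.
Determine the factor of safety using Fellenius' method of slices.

FS = 2.22

Ordinary method of slices: FS = Σ[c'·Δl_i + (W_i cosα_i − u_i·Δl_i)·tanφ'] / Σ W_i sinα_i, with Δl_i = b_i / cosα_i.
Slice 1: Δl = 2.9/cos(-9.1°) = 2.937 m; N'_1 = 130·cos(-9.1°) − 10·2.937 = 99.0; c'Δl = 47.87; W sinα = -20.6
Slice 2: Δl = 1.3/cos1.4° = 1.300 m; N'_2 = 131·cos1.4° − 4·1.300 = 125.8; c'Δl = 21.20; W sinα = 3.2
Slice 3: Δl = 1.5/cos8.4° = 1.516 m; N'_3 = 148·cos8.4° − 37·1.516 = 90.3; c'Δl = 24.72; W sinα = 21.6
Slice 4: Δl = 1.5/cos16.1° = 1.561 m; N'_4 = 139·cos16.1° − 27·1.561 = 91.4; c'Δl = 25.45; W sinα = 38.5
Slice 5: Δl = 2.6/cos27.1° = 2.921 m; N'_5 = 201·cos27.1° − 5·2.921 = 164.3; c'Δl = 47.61; W sinα = 91.6
Slice 6: Δl = 1.2/cos38.4° = 1.531 m; N'_6 = 65·cos38.4° − 14·1.531 = 29.5; c'Δl = 24.96; W sinα = 40.4
Slice 7: Δl = 2.0/cos49.5° = 3.080 m; N'_7 = 51·cos49.5° − 7·3.080 = 11.6; c'Δl = 50.20; W sinα = 38.8
Σc'Δl = 242.0 kN/m; ΣN' = 611.9 kN/m; ΣW sinα = 213.5 kN/m
Resisting = 242.0 + 611.9·tan20.7° = 242.0 + 231.2 = 473.2 kN/m
FS = 473.2 / 213.5 = 2.216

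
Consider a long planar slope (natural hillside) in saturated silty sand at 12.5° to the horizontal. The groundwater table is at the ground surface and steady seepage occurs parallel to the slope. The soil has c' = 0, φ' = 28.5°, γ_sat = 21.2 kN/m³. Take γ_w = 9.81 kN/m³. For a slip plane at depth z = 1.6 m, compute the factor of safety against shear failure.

With seepage parallel to the slope and the water table at the surface, the effective normal stress on the slip plane uses the buoyant unit weight γ' = γ_sat − γ_w while the driving shear stress uses γ_sat:
FS = [c' + γ' z cos²β tanφ'] / [γ_sat z sinβ cosβ]
(For c' = 0 this reduces to FS = (γ'/γ_sat)·tanφ'/tanβ.)
γ' = 21.2 − 9.81 = 11.39 kN/m³
Numerator = 0.0 + 11.39·1.6·cos²12.5°·tan28.5° = 0.0 + 11.39·1.6·0.9532·0.5430 = 9.431 kPa
Denominator = 21.2·1.6·sin12.5°·cos12.5° = 21.2·1.6·0.2164·0.9763 = 7.168 kPa
FS = 9.431 / 7.168 = 1.316

FS = 1.32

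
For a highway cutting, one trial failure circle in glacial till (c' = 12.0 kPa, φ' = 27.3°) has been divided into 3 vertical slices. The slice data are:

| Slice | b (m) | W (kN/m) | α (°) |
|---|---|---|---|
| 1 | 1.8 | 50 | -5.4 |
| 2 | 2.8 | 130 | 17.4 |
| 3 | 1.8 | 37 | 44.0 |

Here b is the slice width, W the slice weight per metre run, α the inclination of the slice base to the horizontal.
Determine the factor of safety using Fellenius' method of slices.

FS = 3.18

Ordinary method of slices: FS = Σ[c'·Δl_i + (W_i cosα_i)·tanφ'] / Σ W_i sinα_i, with Δl_i = b_i / cosα_i.
Slice 1: Δl = 1.8/cos(-5.4°) = 1.808 m; N'_1 = 50·cos(-5.4°) = 49.8; c'Δl = 21.70; W sinα = -4.7
Slice 2: Δl = 2.8/cos17.4° = 2.934 m; N'_2 = 130·cos17.4° = 124.1; c'Δl = 35.21; W sinα = 38.9
Slice 3: Δl = 1.8/cos44.0° = 2.502 m; N'_3 = 37·cos44.0° = 26.6; c'Δl = 30.03; W sinα = 25.7
Σc'Δl = 86.9 kN/m; ΣN' = 200.4 kN/m; ΣW sinα = 59.9 kN/m
Resisting = 86.9 + 200.4·tan27.3° = 86.9 + 103.5 = 190.4 kN/m
FS = 190.4 / 59.9 = 3.180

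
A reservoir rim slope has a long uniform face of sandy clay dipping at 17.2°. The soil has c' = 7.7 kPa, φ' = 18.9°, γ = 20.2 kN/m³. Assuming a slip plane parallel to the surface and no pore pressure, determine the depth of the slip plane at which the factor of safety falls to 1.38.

z = 4.93 m

Setting FS = 1.38 in FS = [c' + γz cos²β tanφ'] / [γz sinβ cosβ] and solving for z:
z = c' / [γ cosβ (FS·sinβ − cosβ·tanφ')]
  = 7.7 / [20.2·cos17.2°·(1.38·sin17.2° − cos17.2°·tan18.9°)]
  = 7.7 / [20.2·0.9553·(1.38·0.2957 − 0.9553·0.3424)]
  = 7.7 / 1.5633 = 4.926 m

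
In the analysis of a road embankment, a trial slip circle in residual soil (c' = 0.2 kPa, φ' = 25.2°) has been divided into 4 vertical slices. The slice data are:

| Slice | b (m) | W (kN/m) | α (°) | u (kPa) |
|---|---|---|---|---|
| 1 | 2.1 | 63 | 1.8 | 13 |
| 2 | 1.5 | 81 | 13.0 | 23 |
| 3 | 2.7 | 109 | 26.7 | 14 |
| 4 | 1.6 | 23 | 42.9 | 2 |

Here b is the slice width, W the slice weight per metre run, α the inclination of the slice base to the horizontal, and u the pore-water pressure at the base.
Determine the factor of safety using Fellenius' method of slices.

Ordinary method of slices: FS = Σ[c'·Δl_i + (W_i cosα_i − u_i·Δl_i)·tanφ'] / Σ W_i sinα_i, with Δl_i = b_i / cosα_i.
Slice 1: Δl = 2.1/cos1.8° = 2.101 m; N'_1 = 63·cos1.8° − 13·2.101 = 35.7; c'Δl = 0.42; W sinα = 2.0
Slice 2: Δl = 1.5/cos13.0° = 1.539 m; N'_2 = 81·cos13.0° − 23·1.539 = 43.5; c'Δl = 0.31; W sinα = 18.2
Slice 3: Δl = 2.7/cos26.7° = 3.022 m; N'_3 = 109·cos26.7° − 14·3.022 = 55.1; c'Δl = 0.60; W sinα = 49.0
Slice 4: Δl = 1.6/cos42.9° = 2.184 m; N'_4 = 23·cos42.9° − 2·2.184 = 12.5; c'Δl = 0.44; W sinα = 15.7
Σc'Δl = 1.8 kN/m; ΣN' = 146.7 kN/m; ΣW sinα = 84.8 kN/m
Resisting = 1.8 + 146.7·tan25.2° = 1.8 + 69.0 = 70.8 kN/m
FS = 70.8 / 84.8 = 0.835

FS = 0.83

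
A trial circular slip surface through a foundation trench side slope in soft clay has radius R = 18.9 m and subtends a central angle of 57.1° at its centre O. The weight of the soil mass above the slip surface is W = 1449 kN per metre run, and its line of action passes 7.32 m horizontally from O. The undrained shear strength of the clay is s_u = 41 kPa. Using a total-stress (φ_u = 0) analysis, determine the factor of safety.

Taking moments about the centre O, the resisting moment is provided by the undrained shear strength acting along the arc:
Arc length L_a = R·θ = 18.9·(57.1°·π/180) = 18.9·0.9966 = 18.84 m
M_R = s_u·L_a·R = 41·18.84·18.9 = 14595.6 kN·m/m
M_D = W·d = 1449·7.32 = 10606.7 kN·m/m
FS = M_R / M_D = 14595.6 / 10606.7 = 1.376

FS = 1.38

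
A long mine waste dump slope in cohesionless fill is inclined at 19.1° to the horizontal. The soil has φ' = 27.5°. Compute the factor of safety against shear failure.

FS = 1.50

For a dry cohesionless infinite slope the factor of safety is FS = tanφ' / tanβ.
FS = tan27.5° / tan19.1° = 0.5206 / 0.3463 = 1.503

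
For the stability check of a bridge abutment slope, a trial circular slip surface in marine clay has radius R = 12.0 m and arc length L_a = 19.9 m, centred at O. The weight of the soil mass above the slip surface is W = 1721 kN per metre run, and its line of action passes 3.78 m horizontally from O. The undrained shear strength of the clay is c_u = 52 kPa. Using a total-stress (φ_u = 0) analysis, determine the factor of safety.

FS = 1.91

Taking moments about the centre O, the resisting moment is provided by the undrained shear strength acting along the arc:
M_R = c_u·L_a·R = 52·19.90·12.0 = 12417.6 kN·m/m
M_D = W·d = 1721·3.78 = 6505.4 kN·m/m
FS = M_R / M_D = 12417.6 / 6505.4 = 1.909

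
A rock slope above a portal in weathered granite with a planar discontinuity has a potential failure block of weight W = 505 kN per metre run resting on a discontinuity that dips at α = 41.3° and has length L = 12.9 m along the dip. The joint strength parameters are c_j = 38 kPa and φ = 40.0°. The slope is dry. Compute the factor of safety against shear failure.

Resolving the block weight along and normal to the plane and applying the Mohr–Coulomb strength on the joint:
N' = W cosα = 505·cos41.3° = 379.4 kN/m
Driving force T = W sinα = 505·sin41.3° = 333.3 kN/m
Resisting force R = c_j·L + N'·tanφ = 38·12.9 + 379.4·tan40.0° = 490.2 + 318.3 = 808.5 kN/m
FS = R / T = 808.5 / 333.3 = 2.426

FS = 2.43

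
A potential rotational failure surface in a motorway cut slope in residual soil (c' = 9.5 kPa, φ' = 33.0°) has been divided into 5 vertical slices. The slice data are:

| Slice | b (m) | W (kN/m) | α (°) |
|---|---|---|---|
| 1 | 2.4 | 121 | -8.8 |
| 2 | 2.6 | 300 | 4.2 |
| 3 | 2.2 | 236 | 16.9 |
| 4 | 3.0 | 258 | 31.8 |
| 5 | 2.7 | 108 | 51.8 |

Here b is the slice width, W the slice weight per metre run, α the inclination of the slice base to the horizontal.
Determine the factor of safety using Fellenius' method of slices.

FS = 2.56

Ordinary method of slices: FS = Σ[c'·Δl_i + (W_i cosα_i)·tanφ'] / Σ W_i sinα_i, with Δl_i = b_i / cosα_i.
Slice 1: Δl = 2.4/cos(-8.8°) = 2.429 m; N'_1 = 121·cos(-8.8°) = 119.6; c'Δl = 23.07; W sinα = -18.5
Slice 2: Δl = 2.6/cos4.2° = 2.607 m; N'_2 = 300·cos4.2° = 299.2; c'Δl = 24.77; W sinα = 22.0
Slice 3: Δl = 2.2/cos16.9° = 2.299 m; N'_3 = 236·cos16.9° = 225.8; c'Δl = 21.84; W sinα = 68.6
Slice 4: Δl = 3.0/cos31.8° = 3.530 m; N'_4 = 258·cos31.8° = 219.3; c'Δl = 33.53; W sinα = 136.0
Slice 5: Δl = 2.7/cos51.8° = 4.366 m; N'_5 = 108·cos51.8° = 66.8; c'Δl = 41.48; W sinα = 84.9
Σc'Δl = 144.7 kN/m; ΣN' = 930.6 kN/m; ΣW sinα = 292.9 kN/m
Resisting = 144.7 + 930.6·tan33.0° = 144.7 + 604.4 = 749.1 kN/m
FS = 749.1 / 292.9 = 2.557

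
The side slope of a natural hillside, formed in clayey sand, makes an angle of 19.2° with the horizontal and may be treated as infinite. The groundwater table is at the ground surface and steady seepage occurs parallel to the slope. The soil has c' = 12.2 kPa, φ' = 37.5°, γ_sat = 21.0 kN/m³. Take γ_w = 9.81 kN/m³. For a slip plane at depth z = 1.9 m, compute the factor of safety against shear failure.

FS = 2.16

With seepage parallel to the slope and the water table at the surface, the effective normal stress on the slip plane uses the buoyant unit weight γ' = γ_sat − γ_w while the driving shear stress uses γ_sat:
FS = [c' + γ' z cos²β tanφ'] / [γ_sat z sinβ cosβ]
γ' = 21.0 − 9.81 = 11.19 kN/m³
Numerator = 12.2 + 11.19·1.9·cos²19.2°·tan37.5° = 12.2 + 11.19·1.9·0.8918·0.7673 = 26.750 kPa
Denominator = 21.0·1.9·sin19.2°·cos19.2° = 21.0·1.9·0.3289·0.9444 = 12.392 kPa
FS = 26.750 / 12.392 = 2.159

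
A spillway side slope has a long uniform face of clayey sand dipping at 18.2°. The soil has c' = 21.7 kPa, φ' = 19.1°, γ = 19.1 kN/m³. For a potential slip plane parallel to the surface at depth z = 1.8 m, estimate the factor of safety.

FS = 3.18

For an infinite slope with a slip plane parallel to the surface (no pore pressure): FS = [c' + γz cos²β tanφ'] / [γz sinβ cosβ].
γz = 19.1·1.8 = 34.38 kN/m²
Numerator = 21.7 + 34.38·cos²18.2°·tan19.1° = 21.7 + 34.38·0.9024·0.3463 = 32.444 kPa
Denominator = 34.38·sin18.2°·cos18.2° = 34.38·0.3123·0.9500 = 10.201 kPa
FS = 32.444 / 10.201 = 3.180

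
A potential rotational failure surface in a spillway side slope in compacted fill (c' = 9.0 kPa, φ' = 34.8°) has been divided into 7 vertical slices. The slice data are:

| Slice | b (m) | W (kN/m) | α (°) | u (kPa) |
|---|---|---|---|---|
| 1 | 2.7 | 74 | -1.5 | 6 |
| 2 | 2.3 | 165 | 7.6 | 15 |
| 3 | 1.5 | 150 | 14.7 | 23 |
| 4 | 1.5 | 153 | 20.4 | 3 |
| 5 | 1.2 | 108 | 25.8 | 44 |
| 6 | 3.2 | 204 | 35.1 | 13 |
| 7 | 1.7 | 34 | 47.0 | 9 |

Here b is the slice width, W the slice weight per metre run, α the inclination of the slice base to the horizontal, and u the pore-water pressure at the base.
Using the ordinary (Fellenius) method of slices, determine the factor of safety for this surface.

FS = 1.84

Ordinary method of slices: FS = Σ[c'·Δl_i + (W_i cosα_i − u_i·Δl_i)·tanφ'] / Σ W_i sinα_i, with Δl_i = b_i / cosα_i.
Slice 1: Δl = 2.7/cos(-1.5°) = 2.701 m; N'_1 = 74·cos(-1.5°) − 6·2.701 = 57.8; c'Δl = 24.31; W sinα = -1.9
Slice 2: Δl = 2.3/cos7.6° = 2.320 m; N'_2 = 165·cos7.6° − 15·2.320 = 128.7; c'Δl = 20.88; W sinα = 21.8
Slice 3: Δl = 1.5/cos14.7° = 1.551 m; N'_3 = 150·cos14.7° − 23·1.551 = 109.4; c'Δl = 13.96; W sinα = 38.1
Slice 4: Δl = 1.5/cos20.4° = 1.600 m; N'_4 = 153·cos20.4° − 3·1.600 = 138.6; c'Δl = 14.40; W sinα = 53.3
Slice 5: Δl = 1.2/cos25.8° = 1.333 m; N'_5 = 108·cos25.8° − 44·1.333 = 38.6; c'Δl = 12.00; W sinα = 47.0
Slice 6: Δl = 3.2/cos35.1° = 3.911 m; N'_6 = 204·cos35.1° − 13·3.911 = 116.1; c'Δl = 35.20; W sinα = 117.3
Slice 7: Δl = 1.7/cos47.0° = 2.493 m; N'_7 = 34·cos47.0° − 9·2.493 = 0.8; c'Δl = 22.43; W sinα = 24.9
Σc'Δl = 143.2 kN/m; ΣN' = 589.9 kN/m; ΣW sinα = 300.5 kN/m
Resisting = 143.2 + 589.9·tan34.8° = 143.2 + 410.0 = 553.2 kN/m
FS = 553.2 / 300.5 = 1.841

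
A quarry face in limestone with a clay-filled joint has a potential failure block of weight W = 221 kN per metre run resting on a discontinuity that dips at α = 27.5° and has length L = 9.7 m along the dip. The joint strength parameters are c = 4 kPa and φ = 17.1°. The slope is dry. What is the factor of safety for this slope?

Resolving the block weight along and normal to the plane and applying the Mohr–Coulomb strength on the joint:
N' = W cosα = 221·cos27.5° = 196.0 kN/m
Driving force T = W sinα = 221·sin27.5° = 102.0 kN/m
Resisting force R = c·L + N'·tanφ = 4·9.7 + 196.0·tan17.1° = 38.8 + 60.3 = 99.1 kN/m
FS = R / T = 99.1 / 102.0 = 0.971

FS = 0.97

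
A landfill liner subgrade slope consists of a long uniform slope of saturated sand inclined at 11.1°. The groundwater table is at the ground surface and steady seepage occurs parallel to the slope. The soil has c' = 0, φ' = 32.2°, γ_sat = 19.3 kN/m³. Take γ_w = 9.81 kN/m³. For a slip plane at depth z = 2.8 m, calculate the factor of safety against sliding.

With seepage parallel to the slope and the water table at the surface, the effective normal stress on the slip plane uses the buoyant unit weight γ' = γ_sat − γ_w while the driving shear stress uses γ_sat:
FS = [c' + γ' z cos²β tanφ'] / [γ_sat z sinβ cosβ]
(For c' = 0 this reduces to FS = (γ'/γ_sat)·tanφ'/tanβ.)
γ' = 19.3 − 9.81 = 9.49 kN/m³
Numerator = 0.0 + 9.49·2.8·cos²11.1°·tan32.2° = 0.0 + 9.49·2.8·0.9629·0.6297 = 16.113 kPa
Denominator = 19.3·2.8·sin11.1°·cos11.1° = 19.3·2.8·0.1925·0.9813 = 10.209 kPa
FS = 16.113 / 10.209 = 1.578

FS = 1.58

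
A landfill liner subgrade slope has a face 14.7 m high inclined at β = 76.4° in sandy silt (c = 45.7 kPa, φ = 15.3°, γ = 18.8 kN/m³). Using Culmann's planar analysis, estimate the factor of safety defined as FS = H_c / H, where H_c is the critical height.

FS = 1.20

H_c = (4c/γ) · sinβ cosφ / [1 − cos(β − φ)]
    = (4·45.7/18.8) · sin76.4°·cos15.3° / [1 − cos61.1°]
    = 9.723 · 0.9375 / 0.5167 = 17.64 m
FS = H_c / H = 17.64 / 14.7 = 1.200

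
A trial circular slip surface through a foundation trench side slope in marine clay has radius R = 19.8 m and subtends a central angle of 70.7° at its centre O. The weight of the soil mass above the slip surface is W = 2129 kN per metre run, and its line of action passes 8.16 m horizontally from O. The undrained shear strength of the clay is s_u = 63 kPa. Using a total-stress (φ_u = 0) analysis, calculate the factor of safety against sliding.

Taking moments about the centre O, the resisting moment is provided by the undrained shear strength acting along the arc:
Arc length L_a = R·θ = 19.8·(70.7°·π/180) = 19.8·1.2339 = 24.43 m
M_R = s_u·L_a·R = 63·24.43·19.8 = 30476.7 kN·m/m
M_D = W·d = 2129·8.16 = 17372.6 kN·m/m
FS = M_R / M_D = 30476.7 / 17372.6 = 1.754

FS = 1.75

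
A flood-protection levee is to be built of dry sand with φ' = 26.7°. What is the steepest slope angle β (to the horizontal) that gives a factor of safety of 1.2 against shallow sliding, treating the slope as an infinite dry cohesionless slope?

β = 22.7°

For an infinite dry cohesionless slope FS = tanφ'/tanβ, so tanβ = tanφ' / FS.
tanβ = tan26.7° / 1.2 = 0.5029 / 1.2 = 0.4191
β = arctan(0.4191) = 22.74°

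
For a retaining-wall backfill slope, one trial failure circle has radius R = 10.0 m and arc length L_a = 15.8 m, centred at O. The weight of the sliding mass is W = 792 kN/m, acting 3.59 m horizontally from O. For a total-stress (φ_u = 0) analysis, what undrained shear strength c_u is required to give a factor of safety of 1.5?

c_u = 27.0 kPa

FS = c_u·L_a·R / (W·d), so c_u = FS·W·d / (L_a·R).
c_u = 1.5·792·3.59 / (15.80·10.0) = 4264.9 / 158.00 = 26.99 kPa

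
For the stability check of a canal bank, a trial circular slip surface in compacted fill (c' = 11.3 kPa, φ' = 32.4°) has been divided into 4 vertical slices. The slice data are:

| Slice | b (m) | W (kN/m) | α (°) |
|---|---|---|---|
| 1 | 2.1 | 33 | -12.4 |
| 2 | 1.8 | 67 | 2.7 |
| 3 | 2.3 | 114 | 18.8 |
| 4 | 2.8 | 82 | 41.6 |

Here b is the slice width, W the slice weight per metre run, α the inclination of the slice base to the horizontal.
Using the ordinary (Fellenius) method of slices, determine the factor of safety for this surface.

Ordinary method of slices: FS = Σ[c'·Δl_i + (W_i cosα_i)·tanφ'] / Σ W_i sinα_i, with Δl_i = b_i / cosα_i.
Slice 1: Δl = 2.1/cos(-12.4°) = 2.150 m; N'_1 = 33·cos(-12.4°) = 32.2; c'Δl = 24.30; W sinα = -7.1
Slice 2: Δl = 1.8/cos2.7° = 1.802 m; N'_2 = 67·cos2.7° = 66.9; c'Δl = 20.36; W sinα = 3.2
Slice 3: Δl = 2.3/cos18.8° = 2.430 m; N'_3 = 114·cos18.8° = 107.9; c'Δl = 27.45; W sinα = 36.7
Slice 4: Δl = 2.8/cos41.6° = 3.744 m; N'_4 = 82·cos41.6° = 61.3; c'Δl = 42.31; W sinα = 54.4
Σc'Δl = 114.4 kN/m; ΣN' = 268.4 kN/m; ΣW sinα = 87.3 kN/m
Resisting = 114.4 + 268.4·tan32.4° = 114.4 + 170.3 = 284.8 kN/m
FS = 284.8 / 87.3 = 3.264

FS = 3.26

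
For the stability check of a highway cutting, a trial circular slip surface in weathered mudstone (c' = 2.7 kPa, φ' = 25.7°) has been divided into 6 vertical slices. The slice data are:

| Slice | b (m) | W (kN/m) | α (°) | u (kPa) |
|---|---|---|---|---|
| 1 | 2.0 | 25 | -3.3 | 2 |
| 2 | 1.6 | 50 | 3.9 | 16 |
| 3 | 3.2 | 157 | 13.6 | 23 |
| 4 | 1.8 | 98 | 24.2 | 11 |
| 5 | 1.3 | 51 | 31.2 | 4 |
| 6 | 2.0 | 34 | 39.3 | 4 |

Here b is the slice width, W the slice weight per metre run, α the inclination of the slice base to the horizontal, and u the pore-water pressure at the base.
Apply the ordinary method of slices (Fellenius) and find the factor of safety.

Ordinary method of slices: FS = Σ[c'·Δl_i + (W_i cosα_i − u_i·Δl_i)·tanφ'] / Σ W_i sinα_i, with Δl_i = b_i / cosα_i.
Slice 1: Δl = 2.0/cos(-3.3°) = 2.003 m; N'_1 = 25·cos(-3.3°) − 2·2.003 = 21.0; c'Δl = 5.41; W sinα = -1.4
Slice 2: Δl = 1.6/cos3.9° = 1.604 m; N'_2 = 50·cos3.9° − 16·1.604 = 24.2; c'Δl = 4.33; W sinα = 3.4
Slice 3: Δl = 3.2/cos13.6° = 3.292 m; N'_3 = 157·cos13.6° − 23·3.292 = 76.9; c'Δl = 8.89; W sinα = 36.9
Slice 4: Δl = 1.8/cos24.2° = 1.973 m; N'_4 = 98·cos24.2° − 11·1.973 = 67.7; c'Δl = 5.33; W sinα = 40.2
Slice 5: Δl = 1.3/cos31.2° = 1.520 m; N'_5 = 51·cos31.2° − 4·1.520 = 37.5; c'Δl = 4.10; W sinα = 26.4
Slice 6: Δl = 2.0/cos39.3° = 2.585 m; N'_6 = 34·cos39.3° − 4·2.585 = 16.0; c'Δl = 6.98; W sinα = 21.5
Σc'Δl = 35.0 kN/m; ΣN' = 243.2 kN/m; ΣW sinα = 127.0 kN/m
Resisting = 35.0 + 243.2·tan25.7° = 35.0 + 117.1 = 152.1 kN/m
FS = 152.1 / 127.0 = 1.198

FS = 1.20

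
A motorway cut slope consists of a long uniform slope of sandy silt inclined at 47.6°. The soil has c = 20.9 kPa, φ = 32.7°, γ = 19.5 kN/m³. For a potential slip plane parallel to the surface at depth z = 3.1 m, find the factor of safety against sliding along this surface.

FS = 1.28

For an infinite slope with a slip plane parallel to the surface (no pore pressure): FS = [c + γz cos²β tanφ] / [γz sinβ cosβ].
γz = 19.5·3.1 = 60.45 kN/m²
Numerator = 20.9 + 60.45·cos²47.6°·tan32.7° = 20.9 + 60.45·0.4547·0.6420 = 38.545 kPa
Denominator = 60.45·sin47.6°·cos47.6° = 60.45·0.7385·0.6743 = 30.101 kPa
FS = 38.545 / 30.101 = 1.281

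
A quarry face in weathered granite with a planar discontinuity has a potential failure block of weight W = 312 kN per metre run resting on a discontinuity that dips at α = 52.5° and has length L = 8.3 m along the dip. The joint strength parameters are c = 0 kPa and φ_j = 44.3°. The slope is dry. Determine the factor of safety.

Resolving the block weight along and normal to the plane and applying the Mohr–Coulomb strength on the joint:
N' = W cosα = 312·cos52.5° = 189.9 kN/m
Driving force T = W sinα = 312·sin52.5° = 247.5 kN/m
Resisting force R = c·L + N'·tanφ_j = 0·8.3 + 189.9·tan44.3° = 0.0 + 185.3 = 185.3 kN/m
FS = R / T = 185.3 / 247.5 = 0.749

FS = 0.75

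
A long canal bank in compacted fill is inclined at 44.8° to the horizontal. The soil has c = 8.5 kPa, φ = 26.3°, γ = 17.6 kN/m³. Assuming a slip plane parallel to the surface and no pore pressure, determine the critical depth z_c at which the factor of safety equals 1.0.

Setting FS = 1.00 in FS = [c + γz cos²β tanφ] / [γz sinβ cosβ] and solving for z:
z = c / [γ cosβ (FS·sinβ − cosβ·tanφ)]
  = 8.5 / [17.6·cos44.8°·(1.00·sin44.8° − cos44.8°·tan26.3°)]
  = 8.5 / [17.6·0.7096·(1.00·0.7046 − 0.7096·0.4942)]
  = 8.5 / 4.4202 = 1.923 m

z_c = 1.92 m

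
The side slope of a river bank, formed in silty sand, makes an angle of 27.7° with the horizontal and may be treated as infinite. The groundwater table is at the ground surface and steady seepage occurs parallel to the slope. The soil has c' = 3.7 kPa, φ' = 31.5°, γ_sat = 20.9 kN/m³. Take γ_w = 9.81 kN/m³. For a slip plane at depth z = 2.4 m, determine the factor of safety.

With seepage parallel to the slope and the water table at the surface, the effective normal stress on the slip plane uses the buoyant unit weight γ' = γ_sat − γ_w while the driving shear stress uses γ_sat:
FS = [c' + γ' z cos²β tanφ'] / [γ_sat z sinβ cosβ]
γ' = 20.9 − 9.81 = 11.09 kN/m³
Numerator = 3.7 + 11.09·2.4·cos²27.7°·tan31.5° = 3.7 + 11.09·2.4·0.7839·0.6128 = 16.486 kPa
Denominator = 20.9·2.4·sin27.7°·cos27.7° = 20.9·2.4·0.4648·0.8854 = 20.644 kPa
FS = 16.486 / 20.644 = 0.799

FS = 0.80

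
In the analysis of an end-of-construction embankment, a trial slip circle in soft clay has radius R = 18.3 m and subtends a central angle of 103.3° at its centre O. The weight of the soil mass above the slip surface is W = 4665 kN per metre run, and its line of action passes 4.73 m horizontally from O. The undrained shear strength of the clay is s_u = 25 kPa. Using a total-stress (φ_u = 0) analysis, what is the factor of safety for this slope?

Taking moments about the centre O, the resisting moment is provided by the undrained shear strength acting along the arc:
Arc length L_a = R·θ = 18.3·(103.3°·π/180) = 18.3·1.8029 = 32.99 m
M_R = s_u·L_a·R = 25·32.99·18.3 = 15094.5 kN·m/m
M_D = W·d = 4665·4.73 = 22065.5 kN·m/m
FS = M_R / M_D = 15094.5 / 22065.5 = 0.684

FS = 0.68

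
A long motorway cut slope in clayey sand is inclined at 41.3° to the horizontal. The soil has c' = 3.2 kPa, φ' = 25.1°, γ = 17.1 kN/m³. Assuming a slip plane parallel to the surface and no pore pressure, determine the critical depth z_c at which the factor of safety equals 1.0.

z_c = 0.81 m

Setting FS = 1.00 in FS = [c' + γz cos²β tanφ'] / [γz sinβ cosβ] and solving for z:
z = c' / [γ cosβ (FS·sinβ − cosβ·tanφ')]
  = 3.2 / [17.1·cos41.3°·(1.00·sin41.3° − cos41.3°·tan25.1°)]
  = 3.2 / [17.1·0.7513·(1.00·0.6600 − 0.7513·0.4684)]
  = 3.2 / 3.9578 = 0.809 m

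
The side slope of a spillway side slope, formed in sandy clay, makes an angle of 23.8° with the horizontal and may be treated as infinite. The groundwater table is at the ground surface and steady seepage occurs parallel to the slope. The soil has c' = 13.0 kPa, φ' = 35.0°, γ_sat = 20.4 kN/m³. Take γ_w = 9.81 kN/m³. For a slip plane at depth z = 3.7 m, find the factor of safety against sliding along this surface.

FS = 1.29

With seepage parallel to the slope and the water table at the surface, the effective normal stress on the slip plane uses the buoyant unit weight γ' = γ_sat − γ_w while the driving shear stress uses γ_sat:
FS = [c' + γ' z cos²β tanφ'] / [γ_sat z sinβ cosβ]
γ' = 20.4 − 9.81 = 10.59 kN/m³
Numerator = 13.0 + 10.59·3.7·cos²23.8°·tan35.0° = 13.0 + 10.59·3.7·0.8372·0.7002 = 35.968 kPa
Denominator = 20.4·3.7·sin23.8°·cos23.8° = 20.4·3.7·0.4035·0.9150 = 27.869 kPa
FS = 35.968 / 27.869 = 1.291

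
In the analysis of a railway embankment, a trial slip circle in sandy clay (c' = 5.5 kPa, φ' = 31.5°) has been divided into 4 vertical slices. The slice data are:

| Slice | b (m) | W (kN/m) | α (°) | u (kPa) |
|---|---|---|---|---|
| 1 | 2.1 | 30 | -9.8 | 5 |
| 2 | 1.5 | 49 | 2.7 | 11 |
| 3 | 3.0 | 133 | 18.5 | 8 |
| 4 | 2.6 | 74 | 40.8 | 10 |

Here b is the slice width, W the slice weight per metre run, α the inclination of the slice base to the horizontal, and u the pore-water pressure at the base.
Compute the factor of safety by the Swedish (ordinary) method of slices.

FS = 1.86

Ordinary method of slices: FS = Σ[c'·Δl_i + (W_i cosα_i − u_i·Δl_i)·tanφ'] / Σ W_i sinα_i, with Δl_i = b_i / cosα_i.
Slice 1: Δl = 2.1/cos(-9.8°) = 2.131 m; N'_1 = 30·cos(-9.8°) − 5·2.131 = 18.9; c'Δl = 11.72; W sinα = -5.1
Slice 2: Δl = 1.5/cos2.7° = 1.502 m; N'_2 = 49·cos2.7° − 11·1.502 = 32.4; c'Δl = 8.26; W sinα = 2.3
Slice 3: Δl = 3.0/cos18.5° = 3.163 m; N'_3 = 133·cos18.5° − 8·3.163 = 100.8; c'Δl = 17.40; W sinα = 42.2
Slice 4: Δl = 2.6/cos40.8° = 3.435 m; N'_4 = 74·cos40.8° − 10·3.435 = 21.7; c'Δl = 18.89; W sinα = 48.4
Σc'Δl = 56.3 kN/m; ΣN' = 173.8 kN/m; ΣW sinα = 87.8 kN/m
Resisting = 56.3 + 173.8·tan31.5° = 56.3 + 106.5 = 162.8 kN/m
FS = 162.8 / 87.8 = 1.855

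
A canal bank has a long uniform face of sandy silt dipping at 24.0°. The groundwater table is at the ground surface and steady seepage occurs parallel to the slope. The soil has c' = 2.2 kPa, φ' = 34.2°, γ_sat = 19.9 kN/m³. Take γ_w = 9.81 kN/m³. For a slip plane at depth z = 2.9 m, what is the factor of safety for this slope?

FS = 0.88

With seepage parallel to the slope and the water table at the surface, the effective normal stress on the slip plane uses the buoyant unit weight γ' = γ_sat − γ_w while the driving shear stress uses γ_sat:
FS = [c' + γ' z cos²β tanφ'] / [γ_sat z sinβ cosβ]
γ' = 19.9 − 9.81 = 10.09 kN/m³
Numerator = 2.2 + 10.09·2.9·cos²24.0°·tan34.2° = 2.2 + 10.09·2.9·0.8346·0.6796 = 18.796 kPa
Denominator = 19.9·2.9·sin24.0°·cos24.0° = 19.9·2.9·0.4067·0.9135 = 21.443 kPa
FS = 18.796 / 21.443 = 0.877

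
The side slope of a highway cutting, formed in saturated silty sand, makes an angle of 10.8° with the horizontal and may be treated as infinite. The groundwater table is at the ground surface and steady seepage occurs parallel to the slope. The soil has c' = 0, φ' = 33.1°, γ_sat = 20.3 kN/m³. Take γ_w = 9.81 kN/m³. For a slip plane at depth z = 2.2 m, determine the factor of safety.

FS = 1.77

With seepage parallel to the slope and the water table at the surface, the effective normal stress on the slip plane uses the buoyant unit weight γ' = γ_sat − γ_w while the driving shear stress uses γ_sat:
FS = [c' + γ' z cos²β tanφ'] / [γ_sat z sinβ cosβ]
(For c' = 0 this reduces to FS = (γ'/γ_sat)·tanφ'/tanβ.)
γ' = 20.3 − 9.81 = 10.49 kN/m³
Numerator = 0.0 + 10.49·2.2·cos²10.8°·tan33.1° = 0.0 + 10.49·2.2·0.9649·0.6519 = 14.516 kPa
Denominator = 20.3·2.2·sin10.8°·cos10.8° = 20.3·2.2·0.1874·0.9823 = 8.220 kPa
FS = 14.516 / 8.220 = 1.766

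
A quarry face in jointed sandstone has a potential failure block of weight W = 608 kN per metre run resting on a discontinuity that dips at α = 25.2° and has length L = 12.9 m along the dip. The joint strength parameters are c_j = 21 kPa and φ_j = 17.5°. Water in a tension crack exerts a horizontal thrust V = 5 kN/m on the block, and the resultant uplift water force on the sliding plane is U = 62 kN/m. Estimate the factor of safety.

FS = 1.61

Resolving the block weight along and normal to the plane and applying the Mohr–Coulomb strength on the joint:
N' = W cosα − U − V sinα = 608·cos25.2° − 62 − 5·sin25.2° = 486.0 kN/m
Driving force T = W sinα + V cosα = 608·sin25.2° + 5·cos25.2° = 263.4 kN/m
Resisting force R = c_j·L + N'·tanφ_j = 21·12.9 + 486.0·tan17.5° = 270.9 + 153.2 = 424.1 kN/m
FS = R / T = 424.1 / 263.4 = 1.610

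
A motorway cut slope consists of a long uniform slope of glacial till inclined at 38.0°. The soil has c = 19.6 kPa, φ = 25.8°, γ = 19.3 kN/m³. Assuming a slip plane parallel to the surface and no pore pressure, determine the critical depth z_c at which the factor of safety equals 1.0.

z_c = 5.49 m

Setting FS = 1.00 in FS = [c + γz cos²β tanφ] / [γz sinβ cosβ] and solving for z:
z = c / [γ cosβ (FS·sinβ − cosβ·tanφ)]
  = 19.6 / [19.3·cos38.0°·(1.00·sin38.0° − cos38.0°·tan25.8°)]
  = 19.6 / [19.3·0.7880·(1.00·0.6157 − 0.7880·0.4834)]
  = 19.6 / 3.5698 = 5.491 m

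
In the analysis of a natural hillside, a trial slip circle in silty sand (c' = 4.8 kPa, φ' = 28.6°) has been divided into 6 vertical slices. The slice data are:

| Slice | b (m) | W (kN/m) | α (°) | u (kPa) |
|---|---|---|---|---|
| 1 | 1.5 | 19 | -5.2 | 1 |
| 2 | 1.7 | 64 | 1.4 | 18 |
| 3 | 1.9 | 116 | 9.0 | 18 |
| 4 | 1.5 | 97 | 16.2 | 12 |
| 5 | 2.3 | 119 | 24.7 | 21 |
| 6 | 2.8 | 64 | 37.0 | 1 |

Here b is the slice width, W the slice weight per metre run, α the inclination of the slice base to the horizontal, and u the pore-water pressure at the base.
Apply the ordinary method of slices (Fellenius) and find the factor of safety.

FS = 1.72

Ordinary method of slices: FS = Σ[c'·Δl_i + (W_i cosα_i − u_i·Δl_i)·tanφ'] / Σ W_i sinα_i, with Δl_i = b_i / cosα_i.
Slice 1: Δl = 1.5/cos(-5.2°) = 1.506 m; N'_1 = 19·cos(-5.2°) − 1·1.506 = 17.4; c'Δl = 7.23; W sinα = -1.7
Slice 2: Δl = 1.7/cos1.4° = 1.701 m; N'_2 = 64·cos1.4° − 18·1.701 = 33.4; c'Δl = 8.16; W sinα = 1.6
Slice 3: Δl = 1.9/cos9.0° = 1.924 m; N'_3 = 116·cos9.0° − 18·1.924 = 79.9; c'Δl = 9.23; W sinα = 18.1
Slice 4: Δl = 1.5/cos16.2° = 1.562 m; N'_4 = 97·cos16.2° − 12·1.562 = 74.4; c'Δl = 7.50; W sinα = 27.1
Slice 5: Δl = 2.3/cos24.7° = 2.532 m; N'_5 = 119·cos24.7° − 21·2.532 = 54.9; c'Δl = 12.15; W sinα = 49.7
Slice 6: Δl = 2.8/cos37.0° = 3.506 m; N'_6 = 64·cos37.0° − 1·3.506 = 47.6; c'Δl = 16.83; W sinα = 38.5
Σc'Δl = 61.1 kN/m; ΣN' = 307.7 kN/m; ΣW sinα = 133.3 kN/m
Resisting = 61.1 + 307.7·tan28.6° = 61.1 + 167.8 = 228.9 kN/m
FS = 228.9 / 133.3 = 1.717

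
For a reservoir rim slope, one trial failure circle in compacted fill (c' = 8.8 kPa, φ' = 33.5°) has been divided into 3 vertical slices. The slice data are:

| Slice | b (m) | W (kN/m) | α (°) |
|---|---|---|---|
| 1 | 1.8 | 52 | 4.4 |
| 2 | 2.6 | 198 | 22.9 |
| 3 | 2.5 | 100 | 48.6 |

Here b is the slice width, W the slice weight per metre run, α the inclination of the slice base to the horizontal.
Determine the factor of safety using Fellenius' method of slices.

Ordinary method of slices: FS = Σ[c'·Δl_i + (W_i cosα_i)·tanφ'] / Σ W_i sinα_i, with Δl_i = b_i / cosα_i.
Slice 1: Δl = 1.8/cos4.4° = 1.805 m; N'_1 = 52·cos4.4° = 51.8; c'Δl = 15.89; W sinα = 4.0
Slice 2: Δl = 2.6/cos22.9° = 2.822 m; N'_2 = 198·cos22.9° = 182.4; c'Δl = 24.84; W sinα = 77.0
Slice 3: Δl = 2.5/cos48.6° = 3.780 m; N'_3 = 100·cos48.6° = 66.1; c'Δl = 33.27; W sinα = 75.0
Σc'Δl = 74.0 kN/m; ΣN' = 300.4 kN/m; ΣW sinα = 156.0 kN/m
Resisting = 74.0 + 300.4·tan33.5° = 74.0 + 198.8 = 272.8 kN/m
FS = 272.8 / 156.0 = 1.748

FS = 1.75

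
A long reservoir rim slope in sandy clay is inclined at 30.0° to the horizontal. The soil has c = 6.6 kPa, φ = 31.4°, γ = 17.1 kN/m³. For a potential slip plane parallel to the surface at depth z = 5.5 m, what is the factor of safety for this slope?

For an infinite slope with a slip plane parallel to the surface (no pore pressure): FS = [c + γz cos²β tanφ] / [γz sinβ cosβ].
γz = 17.1·5.5 = 94.05 kN/m²
Numerator = 6.6 + 94.05·cos²30.0°·tan31.4° = 6.6 + 94.05·0.7500·0.6104 = 49.656 kPa
Denominator = 94.05·sin30.0°·cos30.0° = 94.05·0.5000·0.8660 = 40.725 kPa
FS = 49.656 / 40.725 = 1.219

FS = 1.22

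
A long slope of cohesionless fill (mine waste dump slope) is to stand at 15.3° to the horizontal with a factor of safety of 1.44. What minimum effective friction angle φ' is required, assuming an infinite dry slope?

FS = tanφ'/tanβ ⇒ tanφ' = FS · tanβ = 1.44 · tan15.3° = 0.3939
φ' = arctan(0.3939) = 21.50°

φ' = 21.5°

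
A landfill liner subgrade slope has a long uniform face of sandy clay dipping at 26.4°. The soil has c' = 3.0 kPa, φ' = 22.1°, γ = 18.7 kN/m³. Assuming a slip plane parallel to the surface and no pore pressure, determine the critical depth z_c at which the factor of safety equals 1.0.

z_c = 2.21 m

Setting FS = 1.00 in FS = [c' + γz cos²β tanφ'] / [γz sinβ cosβ] and solving for z:
z = c' / [γ cosβ (FS·sinβ − cosβ·tanφ')]
  = 3.0 / [18.7·cos26.4°·(1.00·sin26.4° − cos26.4°·tan22.1°)]
  = 3.0 / [18.7·0.8957·(1.00·0.4446 − 0.8957·0.4061)]
  = 3.0 / 1.3555 = 2.213 m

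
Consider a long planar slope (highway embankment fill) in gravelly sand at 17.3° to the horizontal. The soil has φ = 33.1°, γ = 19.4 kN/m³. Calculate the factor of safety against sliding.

FS = 2.09

For a dry cohesionless infinite slope the factor of safety is FS = tanφ / tanβ.
FS = tan33.1° / tan17.3° = 0.6519 / 0.3115 = 2.093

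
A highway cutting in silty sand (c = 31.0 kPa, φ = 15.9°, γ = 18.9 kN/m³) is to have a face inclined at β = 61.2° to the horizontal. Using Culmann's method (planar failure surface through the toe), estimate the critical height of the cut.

H_c = 18.64 m

Culmann's analysis gives the critical failure plane at α_cr = (β + φ)/2 = (61.2 + 15.9)/2 = 38.6°, and the critical height
H_c = (4c/γ) · sinβ cosφ / [1 − cos(β − φ)]
    = (4·31.0/18.9) · sin61.2°·cos15.9° / [1 − cos(45.3°)]
    = 6.561 · 0.8763·0.9617 / [1 − 0.7034]
    = 6.561 · 0.8428 / 0.2966
    = 18.64 m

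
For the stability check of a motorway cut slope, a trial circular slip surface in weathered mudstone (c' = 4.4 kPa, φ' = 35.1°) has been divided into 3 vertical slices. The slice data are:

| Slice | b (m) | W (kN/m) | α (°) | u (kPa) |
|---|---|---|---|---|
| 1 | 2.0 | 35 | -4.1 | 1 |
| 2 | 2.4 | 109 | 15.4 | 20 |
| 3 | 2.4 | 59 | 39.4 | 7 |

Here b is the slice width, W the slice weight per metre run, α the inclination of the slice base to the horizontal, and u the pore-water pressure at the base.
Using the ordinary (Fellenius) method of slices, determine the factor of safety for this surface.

FS = 1.76

Ordinary method of slices: FS = Σ[c'·Δl_i + (W_i cosα_i − u_i·Δl_i)·tanφ'] / Σ W_i sinα_i, with Δl_i = b_i / cosα_i.
Slice 1: Δl = 2.0/cos(-4.1°) = 2.005 m; N'_1 = 35·cos(-4.1°) − 1·2.005 = 32.9; c'Δl = 8.82; W sinα = -2.5
Slice 2: Δl = 2.4/cos15.4° = 2.489 m; N'_2 = 109·cos15.4° − 20·2.489 = 55.3; c'Δl = 10.95; W sinα = 28.9
Slice 3: Δl = 2.4/cos39.4° = 3.106 m; N'_3 = 59·cos39.4° − 7·3.106 = 23.9; c'Δl = 13.67; W sinα = 37.4
Σc'Δl = 33.4 kN/m; ΣN' = 112.1 kN/m; ΣW sinα = 63.9 kN/m
Resisting = 33.4 + 112.1·tan35.1° = 33.4 + 78.8 = 112.2 kN/m
FS = 112.2 / 63.9 = 1.756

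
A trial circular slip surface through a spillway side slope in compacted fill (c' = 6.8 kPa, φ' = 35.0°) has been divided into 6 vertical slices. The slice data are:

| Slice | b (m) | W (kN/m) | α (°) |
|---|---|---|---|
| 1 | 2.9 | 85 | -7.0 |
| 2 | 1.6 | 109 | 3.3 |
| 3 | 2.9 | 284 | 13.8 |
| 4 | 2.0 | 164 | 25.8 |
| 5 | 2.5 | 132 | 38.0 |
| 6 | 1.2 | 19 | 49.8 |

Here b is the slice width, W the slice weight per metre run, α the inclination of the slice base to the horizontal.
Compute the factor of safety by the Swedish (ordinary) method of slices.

Ordinary method of slices: FS = Σ[c'·Δl_i + (W_i cosα_i)·tanφ'] / Σ W_i sinα_i, with Δl_i = b_i / cosα_i.
Slice 1: Δl = 2.9/cos(-7.0°) = 2.922 m; N'_1 = 85·cos(-7.0°) = 84.4; c'Δl = 19.87; W sinα = -10.4
Slice 2: Δl = 1.6/cos3.3° = 1.603 m; N'_2 = 109·cos3.3° = 108.8; c'Δl = 10.90; W sinα = 6.3
Slice 3: Δl = 2.9/cos13.8° = 2.986 m; N'_3 = 284·cos13.8° = 275.8; c'Δl = 20.31; W sinα = 67.7
Slice 4: Δl = 2.0/cos25.8° = 2.221 m; N'_4 = 164·cos25.8° = 147.7; c'Δl = 15.11; W sinα = 71.4
Slice 5: Δl = 2.5/cos38.0° = 3.173 m; N'_5 = 132·cos38.0° = 104.0; c'Δl = 21.57; W sinα = 81.3
Slice 6: Δl = 1.2/cos49.8° = 1.859 m; N'_6 = 19·cos49.8° = 12.3; c'Δl = 12.64; W sinα = 14.5
Σc'Δl = 100.4 kN/m; ΣN' = 732.9 kN/m; ΣW sinα = 230.8 kN/m
Resisting = 100.4 + 732.9·tan35.0° = 100.4 + 513.2 = 613.6 kN/m
FS = 613.6 / 230.8 = 2.658

FS = 2.66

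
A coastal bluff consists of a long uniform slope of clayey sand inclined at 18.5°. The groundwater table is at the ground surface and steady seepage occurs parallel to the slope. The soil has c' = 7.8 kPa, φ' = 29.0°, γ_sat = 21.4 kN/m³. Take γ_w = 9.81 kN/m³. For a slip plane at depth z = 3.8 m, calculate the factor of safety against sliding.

FS = 1.22

With seepage parallel to the slope and the water table at the surface, the effective normal stress on the slip plane uses the buoyant unit weight γ' = γ_sat − γ_w while the driving shear stress uses γ_sat:
FS = [c' + γ' z cos²β tanφ'] / [γ_sat z sinβ cosβ]
γ' = 21.4 − 9.81 = 11.59 kN/m³
Numerator = 7.8 + 11.59·3.8·cos²18.5°·tan29.0° = 7.8 + 11.59·3.8·0.8993·0.5543 = 29.755 kPa
Denominator = 21.4·3.8·sin18.5°·cos18.5° = 21.4·3.8·0.3173·0.9483 = 24.470 kPa
FS = 29.755 / 24.470 = 1.216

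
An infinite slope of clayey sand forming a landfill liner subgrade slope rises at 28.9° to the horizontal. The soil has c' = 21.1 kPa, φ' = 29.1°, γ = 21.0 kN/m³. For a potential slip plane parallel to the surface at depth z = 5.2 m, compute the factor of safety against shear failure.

FS = 1.46

For an infinite slope with a slip plane parallel to the surface (no pore pressure): FS = [c' + γz cos²β tanφ'] / [γz sinβ cosβ].
γz = 21.0·5.2 = 109.20 kN/m²
Numerator = 21.1 + 109.20·cos²28.9°·tan29.1° = 21.1 + 109.20·0.7664·0.5566 = 67.684 kPa
Denominator = 109.20·sin28.9°·cos28.9° = 109.20·0.4833·0.8755 = 46.202 kPa
FS = 67.684 / 46.202 = 1.465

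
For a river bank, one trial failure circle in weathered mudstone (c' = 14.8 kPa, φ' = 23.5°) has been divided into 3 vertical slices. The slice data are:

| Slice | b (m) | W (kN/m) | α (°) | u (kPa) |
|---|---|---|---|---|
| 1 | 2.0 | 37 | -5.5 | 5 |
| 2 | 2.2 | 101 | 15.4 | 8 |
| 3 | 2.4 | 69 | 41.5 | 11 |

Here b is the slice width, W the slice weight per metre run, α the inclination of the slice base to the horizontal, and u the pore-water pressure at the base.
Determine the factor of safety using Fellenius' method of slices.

Ordinary method of slices: FS = Σ[c'·Δl_i + (W_i cosα_i − u_i·Δl_i)·tanφ'] / Σ W_i sinα_i, with Δl_i = b_i / cosα_i.
Slice 1: Δl = 2.0/cos(-5.5°) = 2.009 m; N'_1 = 37·cos(-5.5°) − 5·2.009 = 26.8; c'Δl = 29.74; W sinα = -3.5
Slice 2: Δl = 2.2/cos15.4° = 2.282 m; N'_2 = 101·cos15.4° − 8·2.282 = 79.1; c'Δl = 33.77; W sinα = 26.8
Slice 3: Δl = 2.4/cos41.5° = 3.204 m; N'_3 = 69·cos41.5° − 11·3.204 = 16.4; c'Δl = 47.43; W sinα = 45.7
Σc'Δl = 110.9 kN/m; ΣN' = 122.3 kN/m; ΣW sinα = 69.0 kN/m
Resisting = 110.9 + 122.3·tan23.5° = 110.9 + 53.2 = 164.1 kN/m
FS = 164.1 / 69.0 = 2.379

FS = 2.38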